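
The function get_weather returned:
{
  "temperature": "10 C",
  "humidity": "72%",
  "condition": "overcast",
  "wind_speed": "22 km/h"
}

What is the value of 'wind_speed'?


22 km/h


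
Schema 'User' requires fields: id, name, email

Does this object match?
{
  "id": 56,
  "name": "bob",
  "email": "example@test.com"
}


Checking required fields... All present.
Valid - all required fields present


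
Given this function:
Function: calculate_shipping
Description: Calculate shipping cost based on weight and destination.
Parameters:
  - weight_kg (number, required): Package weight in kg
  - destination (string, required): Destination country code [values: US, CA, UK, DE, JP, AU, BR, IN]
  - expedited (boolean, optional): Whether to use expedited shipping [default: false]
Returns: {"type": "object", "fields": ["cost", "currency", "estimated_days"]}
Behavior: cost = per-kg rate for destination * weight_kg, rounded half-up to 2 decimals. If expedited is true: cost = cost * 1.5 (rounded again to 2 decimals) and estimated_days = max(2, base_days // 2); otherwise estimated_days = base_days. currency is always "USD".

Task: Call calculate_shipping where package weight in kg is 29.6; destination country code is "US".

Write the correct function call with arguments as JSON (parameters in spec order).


Mapping each described value to its parameter name:
  'Package weight in kg' -> weight_kg = 29.6
  'Destination country code' -> destination = "US"
calculate_shipping({"weight_kg": 29.6, "destination": "US"})


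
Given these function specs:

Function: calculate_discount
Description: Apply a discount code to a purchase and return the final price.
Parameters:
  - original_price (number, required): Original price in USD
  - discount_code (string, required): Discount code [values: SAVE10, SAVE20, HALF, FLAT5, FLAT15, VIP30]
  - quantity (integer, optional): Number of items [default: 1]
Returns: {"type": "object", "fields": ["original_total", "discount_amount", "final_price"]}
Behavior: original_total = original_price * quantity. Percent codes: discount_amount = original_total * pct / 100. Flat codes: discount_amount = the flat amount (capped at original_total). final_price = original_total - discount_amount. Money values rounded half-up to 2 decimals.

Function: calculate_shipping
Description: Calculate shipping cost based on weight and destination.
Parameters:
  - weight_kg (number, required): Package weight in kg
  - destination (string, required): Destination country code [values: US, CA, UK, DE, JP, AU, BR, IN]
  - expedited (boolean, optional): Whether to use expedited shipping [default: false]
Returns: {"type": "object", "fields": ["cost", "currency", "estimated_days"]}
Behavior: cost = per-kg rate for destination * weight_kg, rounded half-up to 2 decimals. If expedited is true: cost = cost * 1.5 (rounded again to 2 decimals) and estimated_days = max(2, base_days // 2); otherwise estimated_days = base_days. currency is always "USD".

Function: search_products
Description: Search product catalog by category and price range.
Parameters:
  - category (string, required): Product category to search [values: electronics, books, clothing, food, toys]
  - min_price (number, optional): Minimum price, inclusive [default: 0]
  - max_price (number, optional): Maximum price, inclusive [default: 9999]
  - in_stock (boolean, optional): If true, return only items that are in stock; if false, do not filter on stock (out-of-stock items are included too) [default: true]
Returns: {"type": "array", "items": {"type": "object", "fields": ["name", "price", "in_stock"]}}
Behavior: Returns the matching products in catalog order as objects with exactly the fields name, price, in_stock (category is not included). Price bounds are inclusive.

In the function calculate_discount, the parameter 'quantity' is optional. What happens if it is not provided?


The calculate_discount spec declares:
  - quantity (integer, optional): Number of items [default: 1]
It defaults to 1


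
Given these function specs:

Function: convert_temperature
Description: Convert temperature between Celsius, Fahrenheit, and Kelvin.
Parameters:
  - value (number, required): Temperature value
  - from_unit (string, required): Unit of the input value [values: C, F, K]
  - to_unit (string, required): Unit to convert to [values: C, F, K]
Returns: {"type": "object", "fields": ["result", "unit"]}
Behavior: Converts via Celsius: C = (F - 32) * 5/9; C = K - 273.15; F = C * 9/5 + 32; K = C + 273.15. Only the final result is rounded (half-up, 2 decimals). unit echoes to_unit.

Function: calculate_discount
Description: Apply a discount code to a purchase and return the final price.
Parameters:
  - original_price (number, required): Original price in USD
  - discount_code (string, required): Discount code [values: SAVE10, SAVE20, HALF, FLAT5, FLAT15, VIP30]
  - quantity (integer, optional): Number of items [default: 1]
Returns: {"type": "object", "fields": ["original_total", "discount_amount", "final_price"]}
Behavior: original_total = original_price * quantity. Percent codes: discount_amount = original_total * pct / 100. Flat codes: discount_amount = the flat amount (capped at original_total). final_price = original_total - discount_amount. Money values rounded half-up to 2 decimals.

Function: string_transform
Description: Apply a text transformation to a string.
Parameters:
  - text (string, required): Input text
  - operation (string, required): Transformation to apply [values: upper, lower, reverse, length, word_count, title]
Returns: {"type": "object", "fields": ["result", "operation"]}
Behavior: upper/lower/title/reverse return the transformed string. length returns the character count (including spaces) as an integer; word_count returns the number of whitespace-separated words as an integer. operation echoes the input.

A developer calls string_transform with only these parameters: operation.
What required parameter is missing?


Required parameters: text, operation
Provided: operation
Missing: text
text


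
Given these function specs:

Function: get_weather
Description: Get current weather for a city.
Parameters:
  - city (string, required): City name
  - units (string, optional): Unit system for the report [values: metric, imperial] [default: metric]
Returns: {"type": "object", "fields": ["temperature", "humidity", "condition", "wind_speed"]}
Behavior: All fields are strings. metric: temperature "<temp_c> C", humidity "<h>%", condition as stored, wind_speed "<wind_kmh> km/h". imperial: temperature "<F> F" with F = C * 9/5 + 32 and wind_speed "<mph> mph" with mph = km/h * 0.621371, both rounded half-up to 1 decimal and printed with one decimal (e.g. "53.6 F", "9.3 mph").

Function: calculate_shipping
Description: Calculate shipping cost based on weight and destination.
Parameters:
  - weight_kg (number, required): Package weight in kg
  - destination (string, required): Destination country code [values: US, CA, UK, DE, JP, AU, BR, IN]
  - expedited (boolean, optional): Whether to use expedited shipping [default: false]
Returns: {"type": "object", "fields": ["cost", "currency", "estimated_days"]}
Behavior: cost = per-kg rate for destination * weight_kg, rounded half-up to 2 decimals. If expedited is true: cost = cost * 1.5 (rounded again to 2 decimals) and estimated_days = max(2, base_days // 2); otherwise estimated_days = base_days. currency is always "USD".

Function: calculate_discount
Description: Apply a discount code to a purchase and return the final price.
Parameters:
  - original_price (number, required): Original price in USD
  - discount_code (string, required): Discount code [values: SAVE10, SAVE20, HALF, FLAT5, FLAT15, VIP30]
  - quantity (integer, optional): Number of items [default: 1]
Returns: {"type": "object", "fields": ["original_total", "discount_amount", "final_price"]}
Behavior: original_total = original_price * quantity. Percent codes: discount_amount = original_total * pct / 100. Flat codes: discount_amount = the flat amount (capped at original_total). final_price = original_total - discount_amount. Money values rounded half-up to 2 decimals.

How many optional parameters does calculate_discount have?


Parameters of calculate_discount: original_price (required), discount_code (required), quantity (optional)
Optional count:
1


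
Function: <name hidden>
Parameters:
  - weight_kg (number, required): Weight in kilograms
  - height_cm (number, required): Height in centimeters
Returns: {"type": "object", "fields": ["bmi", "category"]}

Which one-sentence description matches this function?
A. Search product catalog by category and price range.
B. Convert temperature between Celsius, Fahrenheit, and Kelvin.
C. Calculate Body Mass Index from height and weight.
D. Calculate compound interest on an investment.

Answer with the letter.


Parameters weight_kg, height_cm and return ["bmi", "category"] fit: Calculate Body Mass Index from height and weight.
C


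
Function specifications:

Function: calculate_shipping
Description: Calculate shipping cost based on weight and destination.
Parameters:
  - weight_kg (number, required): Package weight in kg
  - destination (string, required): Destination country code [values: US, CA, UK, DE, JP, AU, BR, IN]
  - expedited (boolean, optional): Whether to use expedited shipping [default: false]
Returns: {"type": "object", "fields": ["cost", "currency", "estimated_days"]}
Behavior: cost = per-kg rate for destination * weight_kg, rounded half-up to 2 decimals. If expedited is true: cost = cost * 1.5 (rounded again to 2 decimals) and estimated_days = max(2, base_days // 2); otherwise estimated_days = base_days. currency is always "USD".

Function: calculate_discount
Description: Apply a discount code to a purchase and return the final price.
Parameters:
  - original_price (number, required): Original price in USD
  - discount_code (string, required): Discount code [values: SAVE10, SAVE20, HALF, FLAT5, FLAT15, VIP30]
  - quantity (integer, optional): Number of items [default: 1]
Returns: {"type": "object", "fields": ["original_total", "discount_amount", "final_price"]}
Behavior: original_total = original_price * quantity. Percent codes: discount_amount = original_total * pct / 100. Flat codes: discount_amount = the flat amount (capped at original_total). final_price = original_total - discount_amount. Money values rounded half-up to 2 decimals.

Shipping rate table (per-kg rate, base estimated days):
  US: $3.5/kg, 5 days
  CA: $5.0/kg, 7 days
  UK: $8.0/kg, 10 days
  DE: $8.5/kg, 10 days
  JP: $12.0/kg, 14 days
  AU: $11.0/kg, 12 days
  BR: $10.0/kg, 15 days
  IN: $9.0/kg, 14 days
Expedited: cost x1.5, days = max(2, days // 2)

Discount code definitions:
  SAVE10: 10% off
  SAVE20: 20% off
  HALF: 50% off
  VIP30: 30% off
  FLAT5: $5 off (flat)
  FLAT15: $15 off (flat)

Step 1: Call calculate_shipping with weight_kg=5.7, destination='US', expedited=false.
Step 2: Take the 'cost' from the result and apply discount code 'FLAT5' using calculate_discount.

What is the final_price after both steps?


Step 1: calculate_shipping(weight_kg=5.7, destination=US, expedited=false)
  Rate for US: $3.5/kg, base 5 days
  cost = 3.5 * 5.7 = 19.95 -> 19.95
  expedited not set/false: estimated_days = 5
  -> cost = 19.95 USD
Step 2: calculate_discount(original_price=19.95, discount_code=FLAT5, quantity=1)
  original_total = 19.95 * 1 = 19.95
  FLAT5 = $5 flat: discount_amount = min(5.00, 19.95) = 5.00
  final_price = 19.95 - 5.00 = 14.95
  -> final_price = 14.95
$14.95


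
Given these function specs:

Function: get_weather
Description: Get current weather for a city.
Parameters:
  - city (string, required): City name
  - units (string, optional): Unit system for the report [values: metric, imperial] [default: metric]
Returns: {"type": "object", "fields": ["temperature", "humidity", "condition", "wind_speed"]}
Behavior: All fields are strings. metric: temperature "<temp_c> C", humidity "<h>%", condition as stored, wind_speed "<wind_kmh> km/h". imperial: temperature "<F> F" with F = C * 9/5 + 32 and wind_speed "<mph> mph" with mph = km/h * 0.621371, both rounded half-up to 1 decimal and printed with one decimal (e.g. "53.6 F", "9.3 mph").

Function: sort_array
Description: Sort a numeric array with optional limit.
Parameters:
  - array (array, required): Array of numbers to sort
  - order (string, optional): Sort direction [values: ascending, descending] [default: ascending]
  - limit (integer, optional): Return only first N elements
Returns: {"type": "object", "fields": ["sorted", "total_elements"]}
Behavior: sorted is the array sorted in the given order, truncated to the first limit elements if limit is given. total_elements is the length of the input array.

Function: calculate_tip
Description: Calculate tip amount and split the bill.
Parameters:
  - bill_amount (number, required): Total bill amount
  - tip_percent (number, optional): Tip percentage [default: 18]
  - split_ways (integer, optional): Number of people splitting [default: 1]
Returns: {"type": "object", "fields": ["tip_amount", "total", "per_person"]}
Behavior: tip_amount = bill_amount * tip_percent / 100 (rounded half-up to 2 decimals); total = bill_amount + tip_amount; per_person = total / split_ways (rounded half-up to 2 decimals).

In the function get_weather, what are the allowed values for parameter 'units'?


The get_weather spec declares:
  - units (string, optional): Unit system for the report [values: metric, imperial] [default: metric]
Allowed values:
metric, imperial


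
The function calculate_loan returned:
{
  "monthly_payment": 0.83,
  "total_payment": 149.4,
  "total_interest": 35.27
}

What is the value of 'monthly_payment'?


0.83


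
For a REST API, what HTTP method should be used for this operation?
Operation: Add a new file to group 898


GET = read, POST = create, PUT = update/replace, DELETE = remove
This operation is a create.
POST


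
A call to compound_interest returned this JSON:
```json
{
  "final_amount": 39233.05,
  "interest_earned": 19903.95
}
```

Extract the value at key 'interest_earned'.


19903.95


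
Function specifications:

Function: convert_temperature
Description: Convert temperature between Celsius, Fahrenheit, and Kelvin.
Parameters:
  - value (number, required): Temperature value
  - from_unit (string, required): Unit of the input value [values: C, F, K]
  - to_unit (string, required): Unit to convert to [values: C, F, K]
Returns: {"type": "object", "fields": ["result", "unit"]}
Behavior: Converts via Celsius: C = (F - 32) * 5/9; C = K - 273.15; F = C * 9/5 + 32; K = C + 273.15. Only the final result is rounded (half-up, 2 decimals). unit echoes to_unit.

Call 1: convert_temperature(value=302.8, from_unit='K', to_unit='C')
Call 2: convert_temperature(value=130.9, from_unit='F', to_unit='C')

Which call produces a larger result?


Call 1:
  To C: 302.8 - 273.15 = 29.65
  Target is C: 29.65
  Round to 2 decimals: 29.65
  -> 29.65 C
Call 2:
  To C: (130.9 - 32) * 5/9 = 54.944444
  Target is C: 54.944444
  Round to 2 decimals: 54.94
  -> 54.94 C
Call 2 (54.94 C)


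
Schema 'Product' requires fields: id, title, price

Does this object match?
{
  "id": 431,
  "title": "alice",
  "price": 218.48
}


Checking required fields... All present.
Valid - all required fields present


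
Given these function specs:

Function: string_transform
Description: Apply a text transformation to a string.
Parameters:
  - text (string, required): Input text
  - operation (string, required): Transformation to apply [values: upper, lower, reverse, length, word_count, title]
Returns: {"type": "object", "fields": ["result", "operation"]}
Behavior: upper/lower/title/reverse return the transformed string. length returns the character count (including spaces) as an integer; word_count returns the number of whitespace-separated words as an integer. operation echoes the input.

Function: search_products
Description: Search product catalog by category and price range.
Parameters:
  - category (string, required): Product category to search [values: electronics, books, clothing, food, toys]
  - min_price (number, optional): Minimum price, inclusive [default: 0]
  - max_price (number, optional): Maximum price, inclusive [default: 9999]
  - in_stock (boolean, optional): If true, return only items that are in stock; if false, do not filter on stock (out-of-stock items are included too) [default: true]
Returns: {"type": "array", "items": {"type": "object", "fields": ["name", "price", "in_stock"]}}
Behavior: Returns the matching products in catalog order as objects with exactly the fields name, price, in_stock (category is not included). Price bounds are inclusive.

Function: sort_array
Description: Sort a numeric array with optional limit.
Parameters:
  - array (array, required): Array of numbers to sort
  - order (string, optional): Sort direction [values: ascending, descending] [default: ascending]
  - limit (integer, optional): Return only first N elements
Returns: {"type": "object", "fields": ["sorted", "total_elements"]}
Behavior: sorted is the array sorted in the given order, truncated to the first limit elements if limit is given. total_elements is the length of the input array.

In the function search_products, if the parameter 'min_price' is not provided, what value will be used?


The search_products spec declares:
  - min_price (number, optional): Minimum price, inclusive [default: 0]
Default:
0


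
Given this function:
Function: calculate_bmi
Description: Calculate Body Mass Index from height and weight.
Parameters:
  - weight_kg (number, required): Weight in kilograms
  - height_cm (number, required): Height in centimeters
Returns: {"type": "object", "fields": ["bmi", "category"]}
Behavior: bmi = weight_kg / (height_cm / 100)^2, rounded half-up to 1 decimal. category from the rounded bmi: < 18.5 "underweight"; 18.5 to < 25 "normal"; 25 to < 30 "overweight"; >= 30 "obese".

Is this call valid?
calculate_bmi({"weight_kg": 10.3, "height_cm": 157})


Checking all required parameters present and types match... All valid.
Valid


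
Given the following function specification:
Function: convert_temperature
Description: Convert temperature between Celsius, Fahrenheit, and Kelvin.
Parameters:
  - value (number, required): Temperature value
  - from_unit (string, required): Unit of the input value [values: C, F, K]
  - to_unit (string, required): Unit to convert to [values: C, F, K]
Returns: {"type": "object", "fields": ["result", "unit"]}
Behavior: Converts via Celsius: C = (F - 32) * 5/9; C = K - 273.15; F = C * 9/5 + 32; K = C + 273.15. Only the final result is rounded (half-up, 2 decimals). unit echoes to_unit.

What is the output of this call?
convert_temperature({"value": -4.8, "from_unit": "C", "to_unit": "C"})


Input already in C: -4.8
Target is C: -4.8
Round to 2 decimals: -4.8
Output:
{"result": -4.8, "unit": "C"}


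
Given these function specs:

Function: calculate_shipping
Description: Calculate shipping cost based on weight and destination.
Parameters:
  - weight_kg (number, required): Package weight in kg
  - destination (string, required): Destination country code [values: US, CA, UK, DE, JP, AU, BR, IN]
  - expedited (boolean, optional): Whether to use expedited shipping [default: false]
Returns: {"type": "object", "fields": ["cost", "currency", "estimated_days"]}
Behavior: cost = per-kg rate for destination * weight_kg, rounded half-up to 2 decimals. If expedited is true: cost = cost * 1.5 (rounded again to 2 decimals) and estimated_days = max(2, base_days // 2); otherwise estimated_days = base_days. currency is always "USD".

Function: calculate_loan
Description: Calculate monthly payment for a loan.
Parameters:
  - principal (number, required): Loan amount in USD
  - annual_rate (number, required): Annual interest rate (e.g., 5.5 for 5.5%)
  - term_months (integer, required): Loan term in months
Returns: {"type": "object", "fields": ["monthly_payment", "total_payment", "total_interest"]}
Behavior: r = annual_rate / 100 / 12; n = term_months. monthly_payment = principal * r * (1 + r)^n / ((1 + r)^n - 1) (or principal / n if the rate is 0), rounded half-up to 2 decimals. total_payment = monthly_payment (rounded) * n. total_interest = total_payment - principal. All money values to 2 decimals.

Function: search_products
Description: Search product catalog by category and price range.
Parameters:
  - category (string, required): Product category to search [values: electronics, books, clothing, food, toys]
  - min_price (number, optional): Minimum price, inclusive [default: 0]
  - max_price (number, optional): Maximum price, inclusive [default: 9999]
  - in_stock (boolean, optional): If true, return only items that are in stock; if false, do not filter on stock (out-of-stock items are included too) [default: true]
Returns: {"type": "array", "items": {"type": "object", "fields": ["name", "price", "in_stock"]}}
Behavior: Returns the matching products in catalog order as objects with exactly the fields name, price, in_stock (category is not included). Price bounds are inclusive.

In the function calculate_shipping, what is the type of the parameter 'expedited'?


The calculate_shipping spec declares:
  - expedited (boolean, optional): Whether to use expedited shipping [default: false]
Type:
boolean


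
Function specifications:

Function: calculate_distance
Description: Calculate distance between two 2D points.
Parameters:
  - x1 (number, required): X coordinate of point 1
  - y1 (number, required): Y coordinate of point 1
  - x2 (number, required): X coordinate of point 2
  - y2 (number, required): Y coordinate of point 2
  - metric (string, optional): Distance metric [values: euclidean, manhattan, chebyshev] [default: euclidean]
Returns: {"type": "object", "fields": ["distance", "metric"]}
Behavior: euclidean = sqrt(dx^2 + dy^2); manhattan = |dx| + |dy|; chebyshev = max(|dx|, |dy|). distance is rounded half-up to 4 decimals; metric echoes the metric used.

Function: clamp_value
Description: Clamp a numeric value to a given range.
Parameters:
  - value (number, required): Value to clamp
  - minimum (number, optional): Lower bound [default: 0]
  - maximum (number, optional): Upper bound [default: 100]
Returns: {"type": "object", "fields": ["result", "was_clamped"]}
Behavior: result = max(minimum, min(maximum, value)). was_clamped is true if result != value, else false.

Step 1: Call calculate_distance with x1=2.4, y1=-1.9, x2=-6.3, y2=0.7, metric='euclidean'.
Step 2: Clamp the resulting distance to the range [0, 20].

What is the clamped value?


Step 1: calculate_distance (euclidean)
  |dx| = |-6.3 - 2.4| = 8.7; |dy| = |0.7 - -1.9| = 2.6
  euclidean: sqrt(8.7^2 + 2.6^2) = sqrt(82.45) = 9.080198
  Round to 4 decimals: 9.0802
  -> distance = 9.0802
Step 2: clamp_value(value=9.0802, minimum=0, maximum=20)
  result = max(0, min(20, 9.0802)) = max(0, 9.0802) = 9.0802
  was_clamped = (9.0802 != 9.0802) = false
  -> result = 9.0802
9.0802


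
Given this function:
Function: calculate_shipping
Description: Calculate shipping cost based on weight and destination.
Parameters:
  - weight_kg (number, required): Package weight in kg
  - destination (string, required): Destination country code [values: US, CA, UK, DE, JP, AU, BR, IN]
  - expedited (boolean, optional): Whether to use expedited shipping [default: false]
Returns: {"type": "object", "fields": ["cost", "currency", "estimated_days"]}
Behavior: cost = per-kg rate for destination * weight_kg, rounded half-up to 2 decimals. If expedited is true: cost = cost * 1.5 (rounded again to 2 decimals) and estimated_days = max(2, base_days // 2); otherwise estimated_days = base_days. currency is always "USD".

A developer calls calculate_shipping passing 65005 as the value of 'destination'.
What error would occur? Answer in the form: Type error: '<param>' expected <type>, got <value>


Spec: 'destination' is declared as string; 65005 is an integer.
Type error: 'destination' expected string, got 65005


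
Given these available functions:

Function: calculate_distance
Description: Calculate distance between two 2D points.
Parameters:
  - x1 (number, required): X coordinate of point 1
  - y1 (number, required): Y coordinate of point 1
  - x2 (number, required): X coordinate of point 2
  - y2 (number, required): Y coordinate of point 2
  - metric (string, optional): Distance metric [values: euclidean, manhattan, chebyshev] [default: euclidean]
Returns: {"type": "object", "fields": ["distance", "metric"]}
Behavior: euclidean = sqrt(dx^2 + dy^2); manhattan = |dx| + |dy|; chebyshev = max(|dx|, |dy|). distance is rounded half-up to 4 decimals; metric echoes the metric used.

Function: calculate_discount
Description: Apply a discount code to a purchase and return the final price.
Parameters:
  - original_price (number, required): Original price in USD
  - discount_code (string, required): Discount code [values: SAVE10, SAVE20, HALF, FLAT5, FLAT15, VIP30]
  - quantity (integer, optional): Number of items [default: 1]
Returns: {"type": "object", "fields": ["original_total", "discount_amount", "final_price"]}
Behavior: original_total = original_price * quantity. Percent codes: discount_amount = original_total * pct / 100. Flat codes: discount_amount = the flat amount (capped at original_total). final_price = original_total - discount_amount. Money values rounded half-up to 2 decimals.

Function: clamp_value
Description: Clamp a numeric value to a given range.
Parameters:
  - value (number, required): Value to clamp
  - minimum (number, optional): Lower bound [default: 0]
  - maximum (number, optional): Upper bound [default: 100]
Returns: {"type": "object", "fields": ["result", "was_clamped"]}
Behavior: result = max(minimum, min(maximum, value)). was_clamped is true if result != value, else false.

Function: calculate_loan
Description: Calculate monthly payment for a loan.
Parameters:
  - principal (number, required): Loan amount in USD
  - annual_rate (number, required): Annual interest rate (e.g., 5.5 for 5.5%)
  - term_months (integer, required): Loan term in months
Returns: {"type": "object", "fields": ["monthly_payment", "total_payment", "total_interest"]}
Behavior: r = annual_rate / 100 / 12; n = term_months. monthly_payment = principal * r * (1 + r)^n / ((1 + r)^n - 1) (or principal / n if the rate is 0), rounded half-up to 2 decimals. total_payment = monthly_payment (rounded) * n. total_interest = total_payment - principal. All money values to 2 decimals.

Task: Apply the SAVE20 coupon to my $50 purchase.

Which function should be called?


The task needs a function whose description is: Apply a discount code to a purchase and return the final price.
calculate_discount


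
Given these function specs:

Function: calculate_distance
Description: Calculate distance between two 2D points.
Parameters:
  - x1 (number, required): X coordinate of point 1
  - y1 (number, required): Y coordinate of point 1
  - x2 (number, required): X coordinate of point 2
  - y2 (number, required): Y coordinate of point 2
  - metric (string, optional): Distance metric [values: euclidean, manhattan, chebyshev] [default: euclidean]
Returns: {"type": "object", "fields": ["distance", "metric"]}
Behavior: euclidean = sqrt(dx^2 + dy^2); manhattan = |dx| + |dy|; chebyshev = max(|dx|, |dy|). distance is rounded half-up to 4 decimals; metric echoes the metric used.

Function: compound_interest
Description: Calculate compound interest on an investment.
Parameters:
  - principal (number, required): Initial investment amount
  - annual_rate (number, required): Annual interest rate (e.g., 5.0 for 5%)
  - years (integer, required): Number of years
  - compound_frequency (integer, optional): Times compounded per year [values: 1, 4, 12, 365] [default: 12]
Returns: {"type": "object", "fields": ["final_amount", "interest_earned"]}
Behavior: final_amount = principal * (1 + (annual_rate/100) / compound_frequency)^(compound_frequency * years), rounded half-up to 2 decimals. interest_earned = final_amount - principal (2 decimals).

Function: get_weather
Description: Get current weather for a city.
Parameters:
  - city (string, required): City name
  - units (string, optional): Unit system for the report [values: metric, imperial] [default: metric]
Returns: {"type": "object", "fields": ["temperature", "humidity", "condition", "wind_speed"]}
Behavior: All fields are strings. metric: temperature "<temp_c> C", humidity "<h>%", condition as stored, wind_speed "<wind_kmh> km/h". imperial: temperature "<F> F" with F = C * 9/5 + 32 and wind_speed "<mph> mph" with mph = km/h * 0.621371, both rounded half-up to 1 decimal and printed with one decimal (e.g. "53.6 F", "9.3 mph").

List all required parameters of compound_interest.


Parameters of compound_interest and their required/optional flag:
  principal: required
  annual_rate: required
  years: required
  compound_frequency: optional
annual_rate, principal, years


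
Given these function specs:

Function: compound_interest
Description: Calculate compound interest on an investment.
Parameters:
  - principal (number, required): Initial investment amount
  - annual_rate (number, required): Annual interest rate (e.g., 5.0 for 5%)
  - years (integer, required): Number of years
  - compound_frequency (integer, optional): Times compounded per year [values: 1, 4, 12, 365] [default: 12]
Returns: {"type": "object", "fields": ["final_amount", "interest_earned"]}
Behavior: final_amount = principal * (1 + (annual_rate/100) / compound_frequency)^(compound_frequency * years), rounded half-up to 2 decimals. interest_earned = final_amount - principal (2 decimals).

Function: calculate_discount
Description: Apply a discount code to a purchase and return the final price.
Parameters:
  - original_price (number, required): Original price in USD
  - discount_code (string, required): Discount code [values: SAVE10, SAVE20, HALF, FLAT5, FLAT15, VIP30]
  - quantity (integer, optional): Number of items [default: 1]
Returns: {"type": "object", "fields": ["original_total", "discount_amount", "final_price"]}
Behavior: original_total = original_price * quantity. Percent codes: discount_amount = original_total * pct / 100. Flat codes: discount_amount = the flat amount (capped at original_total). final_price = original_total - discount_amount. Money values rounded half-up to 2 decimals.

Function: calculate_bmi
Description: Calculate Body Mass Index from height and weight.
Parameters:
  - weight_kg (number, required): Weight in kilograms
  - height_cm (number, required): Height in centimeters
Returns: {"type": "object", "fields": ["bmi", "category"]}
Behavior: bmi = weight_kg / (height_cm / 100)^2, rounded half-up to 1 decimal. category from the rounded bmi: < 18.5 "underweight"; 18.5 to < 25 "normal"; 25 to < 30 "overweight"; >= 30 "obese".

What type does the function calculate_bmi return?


The calculate_bmi spec declares Returns: {"type": "object", "fields": ["bmi", "category"]}
Type:
object


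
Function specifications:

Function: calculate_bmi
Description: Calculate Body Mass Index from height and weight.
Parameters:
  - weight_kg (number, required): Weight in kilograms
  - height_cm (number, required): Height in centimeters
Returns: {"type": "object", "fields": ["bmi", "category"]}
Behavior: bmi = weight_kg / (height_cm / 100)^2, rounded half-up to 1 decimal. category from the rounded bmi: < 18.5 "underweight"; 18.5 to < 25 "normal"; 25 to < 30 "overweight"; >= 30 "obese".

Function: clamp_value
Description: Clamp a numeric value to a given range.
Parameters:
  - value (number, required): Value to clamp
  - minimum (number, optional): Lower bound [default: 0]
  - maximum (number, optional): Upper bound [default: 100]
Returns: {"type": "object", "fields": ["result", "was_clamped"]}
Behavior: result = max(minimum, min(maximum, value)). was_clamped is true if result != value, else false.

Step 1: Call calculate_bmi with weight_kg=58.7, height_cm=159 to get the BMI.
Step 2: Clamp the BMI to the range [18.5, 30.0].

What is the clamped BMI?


Step 1: calculate_bmi(weight_kg=58.7, height_cm=159)
  height_m = 159 / 100 = 1.59
  bmi = 58.7 / 1.59^2 = 58.7 / 2.5281 = 23.219018 -> 23.2
  18.5 <= 23.2 < 25 -> normal
  -> bmi = 23.2
Step 2: clamp_value(value=23.2, minimum=18.5, maximum=30.0)
  result = max(18.5, min(30.0, 23.2)) = max(18.5, 23.2) = 23.2
  was_clamped = (23.2 != 23.2) = false
  -> result = 23.2
23.2


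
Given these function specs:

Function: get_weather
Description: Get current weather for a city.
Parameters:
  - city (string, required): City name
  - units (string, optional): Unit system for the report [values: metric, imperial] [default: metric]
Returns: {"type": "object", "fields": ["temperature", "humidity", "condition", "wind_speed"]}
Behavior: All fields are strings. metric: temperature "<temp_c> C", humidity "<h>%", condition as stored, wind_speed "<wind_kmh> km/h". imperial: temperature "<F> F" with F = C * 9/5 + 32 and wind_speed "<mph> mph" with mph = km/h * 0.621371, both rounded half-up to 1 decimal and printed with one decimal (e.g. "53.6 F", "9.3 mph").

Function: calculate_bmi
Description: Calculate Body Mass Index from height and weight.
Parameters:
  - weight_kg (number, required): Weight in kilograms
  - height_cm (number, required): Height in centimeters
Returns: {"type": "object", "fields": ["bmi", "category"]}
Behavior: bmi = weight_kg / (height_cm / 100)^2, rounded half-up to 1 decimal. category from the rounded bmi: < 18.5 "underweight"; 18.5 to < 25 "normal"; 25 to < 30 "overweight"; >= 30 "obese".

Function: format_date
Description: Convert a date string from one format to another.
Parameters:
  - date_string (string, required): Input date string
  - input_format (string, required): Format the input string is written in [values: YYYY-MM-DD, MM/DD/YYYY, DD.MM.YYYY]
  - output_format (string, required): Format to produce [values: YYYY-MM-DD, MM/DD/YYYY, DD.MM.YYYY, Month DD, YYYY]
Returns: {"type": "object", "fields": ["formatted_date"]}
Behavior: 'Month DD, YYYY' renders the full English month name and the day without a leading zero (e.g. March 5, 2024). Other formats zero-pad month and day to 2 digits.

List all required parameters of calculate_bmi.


Parameters of calculate_bmi and their required/optional flag:
  weight_kg: required
  height_cm: required
height_cm, weight_kg


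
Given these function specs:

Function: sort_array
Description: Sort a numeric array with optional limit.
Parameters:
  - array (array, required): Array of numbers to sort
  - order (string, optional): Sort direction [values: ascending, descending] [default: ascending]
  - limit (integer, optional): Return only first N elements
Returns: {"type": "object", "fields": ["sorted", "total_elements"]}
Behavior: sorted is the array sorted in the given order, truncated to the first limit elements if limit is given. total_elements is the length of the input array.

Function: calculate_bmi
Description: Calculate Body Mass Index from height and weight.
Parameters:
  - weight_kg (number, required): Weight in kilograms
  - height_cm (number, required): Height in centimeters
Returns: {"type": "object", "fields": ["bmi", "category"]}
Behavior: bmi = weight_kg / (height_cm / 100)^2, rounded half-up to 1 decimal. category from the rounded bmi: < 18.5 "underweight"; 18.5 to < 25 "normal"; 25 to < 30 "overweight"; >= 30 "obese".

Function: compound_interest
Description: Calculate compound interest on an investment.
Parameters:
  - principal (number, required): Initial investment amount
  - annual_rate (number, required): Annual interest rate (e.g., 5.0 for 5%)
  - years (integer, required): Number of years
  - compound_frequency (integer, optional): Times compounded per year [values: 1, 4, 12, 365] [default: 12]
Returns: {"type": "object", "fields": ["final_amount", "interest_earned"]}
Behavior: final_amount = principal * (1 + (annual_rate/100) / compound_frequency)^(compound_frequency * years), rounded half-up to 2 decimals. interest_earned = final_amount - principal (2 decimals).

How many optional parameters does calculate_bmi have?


Parameters of calculate_bmi: weight_kg (required), height_cm (required)
Optional count:
0


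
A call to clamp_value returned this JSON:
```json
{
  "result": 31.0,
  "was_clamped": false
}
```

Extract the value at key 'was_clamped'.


false


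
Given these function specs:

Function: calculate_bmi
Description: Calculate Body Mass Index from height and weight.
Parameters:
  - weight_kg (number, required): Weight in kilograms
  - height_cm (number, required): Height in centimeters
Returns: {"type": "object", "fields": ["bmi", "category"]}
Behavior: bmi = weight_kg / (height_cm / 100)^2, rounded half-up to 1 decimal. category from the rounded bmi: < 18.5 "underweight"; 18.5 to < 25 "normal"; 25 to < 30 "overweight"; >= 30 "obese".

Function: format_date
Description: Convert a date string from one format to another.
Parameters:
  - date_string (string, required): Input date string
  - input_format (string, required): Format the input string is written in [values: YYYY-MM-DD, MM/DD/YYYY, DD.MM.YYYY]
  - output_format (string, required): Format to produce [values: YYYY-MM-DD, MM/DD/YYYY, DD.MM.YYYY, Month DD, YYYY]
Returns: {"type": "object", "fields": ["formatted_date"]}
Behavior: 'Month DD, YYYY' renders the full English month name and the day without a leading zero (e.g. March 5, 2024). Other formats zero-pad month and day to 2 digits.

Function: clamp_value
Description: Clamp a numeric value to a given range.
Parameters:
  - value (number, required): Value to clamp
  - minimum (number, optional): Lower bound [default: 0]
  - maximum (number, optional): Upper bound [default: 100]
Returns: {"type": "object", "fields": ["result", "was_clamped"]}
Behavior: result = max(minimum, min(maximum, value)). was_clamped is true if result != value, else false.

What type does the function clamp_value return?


The clamp_value spec declares Returns: {"type": "object", "fields": ["result", "was_clamped"]}
Type:
object


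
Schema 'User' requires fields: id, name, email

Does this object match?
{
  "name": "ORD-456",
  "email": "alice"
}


Checking required fields...
Missing: id
Invalid - missing required field 'id'


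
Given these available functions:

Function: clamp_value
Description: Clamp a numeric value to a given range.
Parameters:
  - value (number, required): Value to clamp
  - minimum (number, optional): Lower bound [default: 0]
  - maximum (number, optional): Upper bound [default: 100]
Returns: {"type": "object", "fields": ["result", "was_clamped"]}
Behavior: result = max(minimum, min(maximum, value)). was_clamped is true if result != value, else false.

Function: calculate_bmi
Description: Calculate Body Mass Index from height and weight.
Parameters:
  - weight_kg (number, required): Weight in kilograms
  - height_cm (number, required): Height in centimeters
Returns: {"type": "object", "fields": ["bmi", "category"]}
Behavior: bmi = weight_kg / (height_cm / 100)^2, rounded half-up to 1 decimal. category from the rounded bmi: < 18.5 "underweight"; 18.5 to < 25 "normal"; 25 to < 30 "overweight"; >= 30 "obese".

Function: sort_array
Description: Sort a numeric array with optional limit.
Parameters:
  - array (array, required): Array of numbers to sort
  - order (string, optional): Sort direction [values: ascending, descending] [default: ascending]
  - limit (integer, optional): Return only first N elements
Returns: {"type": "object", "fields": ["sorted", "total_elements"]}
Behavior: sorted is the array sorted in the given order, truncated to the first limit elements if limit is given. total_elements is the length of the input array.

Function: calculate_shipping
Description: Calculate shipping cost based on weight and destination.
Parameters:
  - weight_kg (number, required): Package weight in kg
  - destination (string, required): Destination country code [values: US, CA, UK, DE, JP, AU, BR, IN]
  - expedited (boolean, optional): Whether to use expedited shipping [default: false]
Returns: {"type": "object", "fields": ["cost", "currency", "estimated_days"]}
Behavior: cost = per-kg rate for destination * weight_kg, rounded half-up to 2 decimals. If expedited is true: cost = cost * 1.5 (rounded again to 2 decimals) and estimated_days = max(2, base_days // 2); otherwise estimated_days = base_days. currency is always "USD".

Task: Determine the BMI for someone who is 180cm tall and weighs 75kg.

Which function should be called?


The task needs a function whose description is: Calculate Body Mass Index from height and weight.
calculate_bmi
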